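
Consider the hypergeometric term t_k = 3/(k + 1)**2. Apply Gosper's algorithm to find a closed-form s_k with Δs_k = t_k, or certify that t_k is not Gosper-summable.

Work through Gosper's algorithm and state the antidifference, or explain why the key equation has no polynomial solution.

t_(k+1)/t_k = (k + 1)**2/(k + 2)**2.
Normal form (A,B,C) = (k**2 + 2*k + 1, k**2 + 4*k + 4, 1).
Set up (k**2 + 2*k + 1)·f(k+1) − (k**2 + 2*k + 1)·f(k) − (1) = 0.
From deg A=2, deg B=2, deg C=0: d=0.
Write f(k) = c0. Then LHS − RHS = -1, requiring -1 = 0: contradictory. No certificate.

none (Gosper's algorithm certifies no s_k)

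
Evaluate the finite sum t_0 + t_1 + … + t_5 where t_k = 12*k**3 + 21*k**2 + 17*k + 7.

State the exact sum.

The ratio is (12*k**3 + 57*k**2 + 95*k + 57)/(12*k**3 + 21*k**2 + 17*k + 7).
A = 1, B = 1, C = k**3 + 7*k**2/4 + 17*k/12 + 7/12.
f must satisfy (1)·f(k+1) − (1)·f(k) = k**3 + 7*k**2/4 + 17*k/12 + 7/12.
From deg A=0, deg B=0, deg C=3: d=4.
Solve for f: f(k) = k*(3*k**3 + k**2 + k + 2)/12 (degree 4 ≤ 4).
Then R = B(k−1)f/C = k*(3*k**3 + k**2 + k + 2)/(12*k**3 + 21*k**2 + 17*k + 7), so s_k = R(k)·t_k = k*(3*k**3 + k**2 + k + 2).
Check: Δs_k = 12*k**3 + 21*k**2 + 17*k + 7. ✓
Σ_(k=0)^(5) t_k = s_(6) − s_(0) = 4152 − (0) = 4152.

Σ = 4152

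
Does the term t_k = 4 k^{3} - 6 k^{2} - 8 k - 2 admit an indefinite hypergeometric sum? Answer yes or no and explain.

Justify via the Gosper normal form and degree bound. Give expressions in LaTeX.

Ratio r(k) = (2*k**3 + 3*k**2 - 4*k - 6)/(2*k**3 - 3*k**2 - 4*k - 1).
A = 1, B = 1, C = k**3 - 3*k**2/2 - 2*k - 1/2.
Solve (1)·f(k+1) − (1)·f(k) = k**3 - 3*k**2/2 - 2*k - 1/2.
Degrees (0,0,3) ⇒ d ≤ 4.
Match coefficients ⇒ f(k) = k*(k**3 - 4*k**2 + 1)/4.
Certificate R = B(k−1)f/C = k*(k**3 - 4*k**2 + 1)/(2*(2*k + 1)*(k**2 - 2*k - 1)) gives s_k = k**4 - 4*k**3 + k.
Δs = 4*k**3 - 6*k**2 - 8*k - 2, as required.

Yes. s_k = k^{4} - 4 k^{3} + k.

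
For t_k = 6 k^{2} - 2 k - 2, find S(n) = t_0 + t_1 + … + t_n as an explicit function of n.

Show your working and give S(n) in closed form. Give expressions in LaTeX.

The ratio is (k - 3*(k + 1)**2 + 2)/(-3*k**2 + k + 1).
Normal form (A,B,C) = (1, 1, k**2 - k/3 - 1/3).
Set up (1)·f(k+1) − (1)·f(k) − (k**2 - k/3 - 1/3) = 0.
deg f ≤ 3 (via 0,0,2).
Match coefficients ⇒ f(k) = k**2*(k - 2)/3.
Get s_k = R·t_k = 2*k**2*(k - 2) with R(k) = B(k−1)f(k)/C(k) = k**2*(k - 2)/(3*k**2 - k - 1).
Δs = 6*k**2 - 2*k - 2, as required.
Evaluate: s_(n+1) = 2*n**3 + 2*n**2 - 2*n - 2; subtract s_(0) = 0 ⇒ S(n) = 2*n**3 + 2*n**2 - 2*n - 2.

S(n) = 2 n^{3} + 2 n^{2} - 2 n - 2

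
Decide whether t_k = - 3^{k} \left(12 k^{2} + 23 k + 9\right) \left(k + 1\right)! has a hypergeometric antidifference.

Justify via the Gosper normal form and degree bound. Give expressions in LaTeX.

Step 1: r(k) = 3*(12*k**3 + 71*k**2 + 138*k + 88)/(12*k**2 + 23*k + 9).
Normal form (A,B,C) = (3*k + 6, 1, k**2 + 23*k/12 + 3/4).
Set up (3*k + 6)·f(k+1) − (1)·f(k) − (k**2 + 23*k/12 + 3/4) = 0.
deg f ≤ 1 (via 1,0,2).
Coefficient equations give f(k) = (4*k - 3)/12.
Get s_k = R·t_k = -3**k*(4*k - 3)*factorial(k + 1) with R(k) = B(k−1)f(k)/C(k) = (4*k - 3)/(12*k**2 + 23*k + 9).
Δs = -3**k*(12*k**2 + 23*k + 9)*factorial(k + 1), as required.

Yes. s_k = - 3^{k} \left(4 k - 3\right) \left(k + 1\right)!.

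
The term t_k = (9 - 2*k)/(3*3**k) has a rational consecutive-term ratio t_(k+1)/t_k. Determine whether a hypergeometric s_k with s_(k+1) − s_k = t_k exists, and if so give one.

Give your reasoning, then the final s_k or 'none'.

Compute t_(k+1)/t_k: get (2*k - 7)/(3*(2*k - 9)).
So A=1/3 and B=1, with C=k - 9/2.
Need (1/3)·f(k+1) − (1)·f(k) = k - 9/2.
Degrees (0,0,1) ⇒ d ≤ 1.
A polynomial solution: f(k) = -3*(k - 4)/2.
R(k) = B(k−1)·f(k)/C(k) = -3*(k - 4)/(2*k - 9); s_k = R·t_k = (k - 4)/3**k.
Δs = (9 - 2*k)/(3*3**k), as required.

s_k = (k - 4)/3**k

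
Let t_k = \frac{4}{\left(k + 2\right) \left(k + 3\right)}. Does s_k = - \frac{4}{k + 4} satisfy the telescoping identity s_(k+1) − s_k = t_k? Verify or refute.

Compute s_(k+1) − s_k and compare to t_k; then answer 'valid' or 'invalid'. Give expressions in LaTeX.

Invalid: residual \frac{8 \left(- 2 k - 7\right)}{k^{4} + 14 k^{3} + 71 k^{2} + 154 k + 120} ≠ 0.

s_(k+1) = -4/(k + 5)
s_(k+1) − s_k = 4/((k + 4)*(k + 5))
(s_(k+1) − s_k) − t_k = 8*(-2*k - 7)/(k**4 + 14*k**3 + 71*k**2 + 154*k + 120)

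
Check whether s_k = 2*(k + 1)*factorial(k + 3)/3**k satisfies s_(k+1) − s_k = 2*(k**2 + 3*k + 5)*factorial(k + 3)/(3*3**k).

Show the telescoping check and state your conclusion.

s_(k+1) = 2*(k + 2)*factorial(k + 4)/(3*3**k)
s_(k+1) − s_k = 2*(k**2 + 3*k + 5)*factorial(k + 3)/(3*3**k)
(s_(k+1) − s_k) − t_k = 0

Valid — Δs_k = t_k.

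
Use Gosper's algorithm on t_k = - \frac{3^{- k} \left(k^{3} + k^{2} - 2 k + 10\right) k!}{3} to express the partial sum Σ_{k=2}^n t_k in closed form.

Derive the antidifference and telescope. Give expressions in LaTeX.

S(n) = 3^{- n - 2} \left(4 \cdot 3^{n} - 3 n^{3} n! - 12 n^{2} n! - 3 n n! + 6 n!\right)

Ratio r(k) = (k + 1)*(-2*k + (k + 1)**3 + (k + 1)**2 + 8)/(3*(k**3 + k**2 - 2*k + 10)).
So A=k/3 + 1/3 and B=1, with C=k**3 + k**2 - 2*k + 10.
Need (k/3 + 1/3)·f(k+1) − (1)·f(k) = k**3 + k**2 - 2*k + 10.
From deg A=1, deg B=0, deg C=3: d=2.
Coefficient equations give f(k) = 3*(k**2 + k - 4).
Get s_k = R·t_k = -(k**2 + k - 4)*factorial(k)/3**k with R(k) = B(k−1)f(k)/C(k) = 3*(k**2 + k - 4)/(k**3 + k**2 - 2*k + 10).
Check: Δs_k = -(k**3 + k**2 - 2*k + 10)*factorial(k)/(3*3**k). ✓
s_(n+1) = -3**(-n - 1)*(n**2 + 3*n - 2)*factorial(n + 1) and s_(2) = -4/9, so S(n) = 3**(-n - 2)*(4*3**n - 3*n**3*factorial(n) - 12*n**2*factorial(n) - 3*n*factorial(n) + 6*factorial(n)).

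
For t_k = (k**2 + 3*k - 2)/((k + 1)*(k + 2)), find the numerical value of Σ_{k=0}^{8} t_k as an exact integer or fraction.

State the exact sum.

Σ = 27/5

r(k) = (k + 1)*(3*k + (k + 1)**2 + 1)/((k + 3)*(k**2 + 3*k - 2)) after simplifying.
Take A(k)=k + 1, B(k)=k + 3, C(k)=k**2 + 3*k - 2.
Solve (k + 1)·f(k+1) − (k + 2)·f(k) = k**2 + 3*k - 2.
From deg A=1, deg B=1, deg C=2: d=2.
Solve for f: f(k) = k*(k - 3) (degree 2 ≤ 2).
Then R = B(k−1)f/C = k*(k - 3)*(k + 2)/(k**2 + 3*k - 2), so s_k = R(k)·t_k = k*(k - 3)/(k + 1).
s_(k+1) − s_k = (k**2 + 3*k - 2)/(k**2 + 3*k + 2) = t_k.
Evaluate s at k=9 and k=0: 27/5 and 0; difference 27/5.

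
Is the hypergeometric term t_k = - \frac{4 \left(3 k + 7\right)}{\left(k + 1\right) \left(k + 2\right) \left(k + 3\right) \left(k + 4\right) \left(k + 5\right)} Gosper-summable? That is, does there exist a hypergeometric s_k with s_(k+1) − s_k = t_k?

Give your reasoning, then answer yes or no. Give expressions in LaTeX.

Yes. s_k = \frac{k \left(- k^{2} - 8 k - 19\right)}{3 \left(k^{3} + 8 k^{2} + 19 k + 12\right)}.

Step 1: r(k) = (k + 1)*(3*k + 10)/((k + 6)*(3*k + 7)).
So A=k + 1 and B=k + 6, with C=k + 7/3.
Solve (k + 1)·f(k+1) − (k + 5)·f(k) = k + 7/3.
deg f ≤ 4 (via 1,1,1).
Solving with deg f ≤ 4: f(k) = k*(k + 2)*(k**2 + 8*k + 19)/36.
So s_k = (B(k−1)f/C)·t_k = (k*(k + 2)*(k + 5)*(k**2 + 8*k + 19)/(12*(3*k + 7)))·t_k = k*(-k**2 - 8*k - 19)/(3*(k**3 + 8*k**2 + 19*k + 12)).
s_(k+1) − s_k = 4*(-3*k - 7)/(k**5 + 15*k**4 + 85*k**3 + 225*k**2 + 274*k + 120) = t_k.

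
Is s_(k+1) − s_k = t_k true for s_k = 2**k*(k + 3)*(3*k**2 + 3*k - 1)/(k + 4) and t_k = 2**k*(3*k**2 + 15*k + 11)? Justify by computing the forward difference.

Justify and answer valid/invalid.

s_(k+1) = 2**(k + 1)*(k + 4)*(3*k + 3*(k + 1)**2 + 2)/(k + 5)
s_(k+1) − s_k = 2**k*(3*k**4 + 39*k**3 + 182*k**2 + 331*k + 175)/(k**2 + 9*k + 20)
(s_(k+1) − s_k) − t_k = 2**k*(-3*k**3 - 24*k**2 - 68*k - 45)/(k**2 + 9*k + 20)

Invalid: residual 2**k*(-3*k**3 - 24*k**2 - 68*k - 45)/(k**2 + 9*k + 20) ≠ 0.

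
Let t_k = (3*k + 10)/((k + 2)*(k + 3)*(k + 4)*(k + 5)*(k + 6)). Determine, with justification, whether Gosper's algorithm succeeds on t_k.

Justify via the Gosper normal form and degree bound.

r(k) = (k + 2)*(3*k + 13)/((k + 7)*(3*k + 10)) after simplifying.
Factor: A=k + 2; B=k + 7; C=k + 10/3.
Solve (k + 2)·f(k+1) − (k + 6)·f(k) = k + 10/3.
deg f ≤ 4 (via 1,1,1).
Solving with deg f ≤ 4: f(k) = k*(k + 3)*(k**2 + 11*k + 38)/120.
So s_k = (B(k−1)f/C)·t_k = (k*(k + 3)*(k + 6)*(k**2 + 11*k + 38)/(40*(3*k + 10)))·t_k = k*(k**2 + 11*k + 38)/(40*(k**3 + 11*k**2 + 38*k + 40)).
Verify: (3*k + 10)/(k**5 + 20*k**4 + 155*k**3 + 580*k**2 + 1044*k + 720) matches t_k.

Yes. s_k = k*(k**2 + 11*k + 38)/(40*(k**3 + 11*k**2 + 38*k + 40)).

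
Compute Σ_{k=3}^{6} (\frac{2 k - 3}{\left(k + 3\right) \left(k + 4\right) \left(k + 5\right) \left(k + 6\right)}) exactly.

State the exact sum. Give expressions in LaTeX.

Σ = 67/18480

r(k) = (k + 3)*(2*k - 1)/((k + 7)*(2*k - 3)) after simplifying.
Gosper form: A/B · C(k+1)/C(k) with A=k + 3, B=k + 7, C=k - 3/2.
Key eq: (k + 3)·f(k+1) = (k + 6)·f(k) + (k - 3/2).
Degrees (1,1,1) ⇒ d ≤ 3.
A polynomial solution: f(k) = -k/2.
So s_k = (B(k−1)f/C)·t_k = (-k*(k + 6)/(2*k - 3))·t_k = -k/((k + 3)*(k + 4)*(k + 5)).
Δs = (2*k - 3)/(k**4 + 18*k**3 + 119*k**2 + 342*k + 360), as required.
Σ_(k=3)^(6) t_k = s_(7) − s_(3) = -7/1320 − (-1/112) = 67/18480.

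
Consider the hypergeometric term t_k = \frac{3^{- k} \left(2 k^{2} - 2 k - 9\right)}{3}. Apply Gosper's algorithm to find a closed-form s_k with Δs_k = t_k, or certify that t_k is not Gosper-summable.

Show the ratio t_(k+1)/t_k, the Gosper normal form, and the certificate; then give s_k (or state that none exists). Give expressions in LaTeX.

s_k = 3^{- k} \left(4 - k^{2}\right)

Step 1: r(k) = (2*k**2 + 2*k - 9)/(3*(2*k**2 - 2*k - 9)).
Take A(k)=1/3, B(k)=1, C(k)=k**2 - k - 9/2.
f must satisfy (1/3)·f(k+1) − (1)·f(k) = k**2 - k - 9/2.
d = 2 from the (0,0,2) case.
A polynomial solution: f(k) = -3*(k - 2)*(k + 2)/2.
Get s_k = R·t_k = (4 - k**2)/3**k with R(k) = B(k−1)f(k)/C(k) = -3*(k - 2)*(k + 2)/(2*k**2 - 2*k - 9).
Verify: (2*k**2 - 2*k - 9)/(3*3**k) matches t_k.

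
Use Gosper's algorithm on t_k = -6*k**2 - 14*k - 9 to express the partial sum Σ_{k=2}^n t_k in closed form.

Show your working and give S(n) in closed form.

S(n) = -2*n**3 - 10*n**2 - 17*n + 29

t_(k+1)/t_k = (6*k**2 + 26*k + 29)/(6*k**2 + 14*k + 9).
So A=1 and B=1, with C=k**2 + 7*k/3 + 3/2.
Set up (1)·f(k+1) − (1)·f(k) − (k**2 + 7*k/3 + 3/2) = 0.
d = 3 from the (0,0,2) case.
A polynomial solution: f(k) = k*(2*k**2 + 4*k + 3)/6.
Get s_k = R·t_k = k*(-2*k**2 - 4*k - 3) with R(k) = B(k−1)f(k)/C(k) = k*(2*k**2 + 4*k + 3)/(6*k**2 + 14*k + 9).
Verify: -6*k**2 - 14*k - 9 matches t_k.
Telescope: S(n) = s_(n+1) − s_(2) = -2*n**3 - 10*n**2 - 17*n - 9 − (-38) = -2*n**3 - 10*n**2 - 17*n + 29.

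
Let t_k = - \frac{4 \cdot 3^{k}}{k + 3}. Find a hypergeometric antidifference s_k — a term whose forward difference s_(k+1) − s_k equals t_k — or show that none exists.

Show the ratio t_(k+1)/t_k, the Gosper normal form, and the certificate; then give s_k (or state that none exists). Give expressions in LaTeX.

Ratio r(k) = 3*(k + 3)/(k + 4).
So A=3*k + 9 and B=k + 4, with C=1.
Set up (3*k + 9)·f(k+1) − (k + 3)·f(k) − (1) = 0.
Bound: deg f ≤ -1.
deg f ≤ -1 is impossible — no certificate.

none (Gosper's algorithm certifies no s_k)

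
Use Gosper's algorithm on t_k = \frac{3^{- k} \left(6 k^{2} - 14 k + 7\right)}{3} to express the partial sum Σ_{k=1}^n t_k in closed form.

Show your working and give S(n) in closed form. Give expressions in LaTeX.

Compute t_(k+1)/t_k: get (6*k**2 - 2*k - 1)/(3*(6*k**2 - 14*k + 7)).
Take A(k)=1/3, B(k)=1, C(k)=k**2 - 7*k/3 + 7/6.
f must satisfy (1/3)·f(k+1) − (1)·f(k) = k**2 - 7*k/3 + 7/6.
From deg A=0, deg B=0, deg C=2: d=2.
Coefficient equations give f(k) = -(3*k**2 - 4*k + 3)/2.
Then R = B(k−1)f/C = -3*(3*k**2 - 4*k + 3)/(6*k**2 - 14*k + 7), so s_k = R(k)·t_k = (-3*k**2 + 4*k - 3)/3**k.
s_(k+1) − s_k = (6*k**2 - 14*k + 7)/(3*3**k) = t_k.
Telescope: S(n) = s_(n+1) − s_(1) = 3**(-n - 1)*(-3*n**2 - 2*n - 2) − (-2/3) = 3**(-n - 1)*(2*3**n - 3*n**2 - 2*n - 2).

S(n) = 3^{- n - 1} \left(2 \cdot 3^{n} - 3 n^{2} - 2 n - 2\right)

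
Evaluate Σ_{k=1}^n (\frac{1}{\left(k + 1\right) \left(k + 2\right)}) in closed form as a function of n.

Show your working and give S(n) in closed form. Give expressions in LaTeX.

S(n) = \frac{n}{2 \left(n + 2\right)}

The ratio is (k + 1)/(k + 3).
So A=k + 1 and B=k + 3, with C=1.
Key eq: (k + 1)·f(k+1) = (k + 2)·f(k) + (1).
Degrees (1,1,0) ⇒ d ≤ 1.
Solving with deg f ≤ 1: f(k) = k.
So s_k = (B(k−1)f/C)·t_k = (k*(k + 2))·t_k = k/(k + 1).
Check: Δs_k = 1/(k**2 + 3*k + 2). ✓
Evaluate: s_(n+1) = (n + 1)/(n + 2); subtract s_(1) = 1/2 ⇒ S(n) = n/(2*(n + 2)).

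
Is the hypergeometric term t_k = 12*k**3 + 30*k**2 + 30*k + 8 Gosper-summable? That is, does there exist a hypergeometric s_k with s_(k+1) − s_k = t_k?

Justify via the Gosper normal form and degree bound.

r(k) = (6*k**3 + 33*k**2 + 63*k + 40)/(6*k**3 + 15*k**2 + 15*k + 4) after simplifying.
A = 1, B = 1, C = k**3 + 5*k**2/2 + 5*k/2 + 2/3.
Need (1)·f(k+1) − (1)·f(k) = k**3 + 5*k**2/2 + 5*k/2 + 2/3.
deg f ≤ 4 (via 0,0,3).
Coefficient equations give f(k) = k*(3*k**3 + 4*k**2 + 3*k - 2)/12.
Then R = B(k−1)f/C = k*(3*k**3 + 4*k**2 + 3*k - 2)/(2*(6*k**3 + 15*k**2 + 15*k + 4)), so s_k = R(k)·t_k = k*(3*k**3 + 4*k**2 + 3*k - 2).
s_(k+1) − s_k = 12*k**3 + 30*k**2 + 30*k + 8 = t_k.

Yes. s_k = k*(3*k**3 + 4*k**2 + 3*k - 2).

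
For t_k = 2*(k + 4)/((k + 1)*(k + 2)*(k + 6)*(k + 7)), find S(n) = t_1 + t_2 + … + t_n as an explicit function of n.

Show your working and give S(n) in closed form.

Ratio r(k) = (k + 1)*(k + 5)*(k + 6)/((k + 3)*(k + 4)*(k + 8)).
Take A(k)=k + 1, B(k)=k + 8, C(k)=k**4 + 16*k**3 + 95*k**2 + 248*k + 240.
Solve (k + 1)·f(k+1) − (k + 7)·f(k) = k**4 + 16*k**3 + 95*k**2 + 248*k + 240.
Degrees (1,1,4) ⇒ d ≤ 6.
Match coefficients ⇒ f(k) = k*(k + 2)*(k + 3)*(k + 4)*(k + 5)*(k + 7)/12.
Then R = B(k−1)f/C = k*(k + 2)*(k + 7)**2/(12*(k + 4)), so s_k = R(k)·t_k = k*(k + 7)/(6*(k**2 + 7*k + 6)).
Verify: 2*(k + 4)/(k**4 + 16*k**3 + 83*k**2 + 152*k + 84) matches t_k.
s_(n+1) = (n**2 + 9*n + 8)/(6*(n**2 + 9*n + 14)) and s_(1) = 2/21, so S(n) = n*(n + 9)/(14*(n**2 + 9*n + 14)).

S(n) = n*(n + 9)/(14*(n**2 + 9*n + 14))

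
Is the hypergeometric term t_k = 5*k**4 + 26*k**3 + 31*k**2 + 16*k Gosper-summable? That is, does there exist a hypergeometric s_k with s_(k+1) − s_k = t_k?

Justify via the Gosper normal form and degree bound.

Ratio r(k) = (5*k**4 + 46*k**3 + 139*k**2 + 176*k + 78)/(k*(5*k**3 + 26*k**2 + 31*k + 16)).
A = 1, B = 1, C = k**4 + 26*k**3/5 + 31*k**2/5 + 16*k/5.
Key eq: (1)·f(k+1) = (1)·f(k) + (k**4 + 26*k**3/5 + 31*k**2/5 + 16*k/5).
From deg A=0, deg B=0, deg C=4: d=5.
Coefficient equations give f(k) = k*(k - 1)*(k**3 + 5*k**2 + 4*k + 3)/5.
Certificate R = B(k−1)f/C = (k - 1)*(k**3 + 5*k**2 + 4*k + 3)/(5*k**3 + 26*k**2 + 31*k + 16) gives s_k = k*(k**4 + 4*k**3 - k**2 - k - 3).
Δs = k*(5*k**3 + 26*k**2 + 31*k + 16), as required.

Yes. s_k = k*(k**4 + 4*k**3 - k**2 - k - 3).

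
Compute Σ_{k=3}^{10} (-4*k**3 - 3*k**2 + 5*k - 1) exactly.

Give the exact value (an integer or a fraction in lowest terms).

Compute t_(k+1)/t_k: get (4*k**3 + 15*k**2 + 13*k + 3)/(4*k**3 + 3*k**2 - 5*k + 1).
Factor: A=1; B=1; C=k**3 + 3*k**2/4 - 5*k/4 + 1/4.
Set up (1)·f(k+1) − (1)·f(k) − (k**3 + 3*k**2/4 - 5*k/4 + 1/4) = 0.
Degrees (0,0,3) ⇒ d ≤ 4.
Match coefficients ⇒ f(k) = k*(k**3 - k**2 - 3*k + 4)/4.
Certificate R = B(k−1)f/C = k*(k**3 - k**2 - 3*k + 4)/((4*k - 1)*(k**2 + k - 1)) gives s_k = k*(-k**3 + k**2 + 3*k - 4).
s_(k+1) − s_k = -4*k**3 - 3*k**2 + 5*k - 1 = t_k.
Evaluate s at k=11 and k=3: -12991 and -39; difference -12952.

Σ = -12952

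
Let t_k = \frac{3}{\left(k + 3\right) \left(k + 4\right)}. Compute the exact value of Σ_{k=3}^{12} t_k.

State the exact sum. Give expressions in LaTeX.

Σ = 5/16

Ratio r(k) = (k + 3)/(k + 5).
Factor: A=k + 3; B=k + 5; C=1.
Set up (k + 3)·f(k+1) − (k + 4)·f(k) − (1) = 0.
Degrees (1,1,0) ⇒ d ≤ 1.
Solving with deg f ≤ 1: f(k) = k/3.
R(k) = B(k−1)·f(k)/C(k) = k*(k + 4)/3; s_k = R·t_k = k/(k + 3).
Check: Δs_k = 3/(k**2 + 7*k + 12). ✓
Telescoping: Σ = s_(13) − s_(3) = 13/16 − (1/2) = 5/16.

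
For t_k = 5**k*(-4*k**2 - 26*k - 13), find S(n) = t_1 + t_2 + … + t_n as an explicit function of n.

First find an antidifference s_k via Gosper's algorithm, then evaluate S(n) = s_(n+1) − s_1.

S(n) = -5*5**n*n**2 - 30*5**n*n - 10*5**n + 10

r(k) = 5*(4*k**2 + 34*k + 43)/(4*k**2 + 26*k + 13) after simplifying.
Gosper form: A/B · C(k+1)/C(k) with A=5, B=1, C=k**2 + 13*k/2 + 13/4.
Key eq: (5)·f(k+1) = (1)·f(k) + (k**2 + 13*k/2 + 13/4).
Degrees (0,0,2) ⇒ d ≤ 2.
Solving with deg f ≤ 2: f(k) = (k**2 + 4*k - 3)/4.
So s_k = (B(k−1)f/C)·t_k = ((k**2 + 4*k - 3)/(4*k**2 + 26*k + 13))·t_k = 5**k*(-k**2 - 4*k + 3).
Verify: 5**k*(-4*k**2 - 26*k - 13) matches t_k.
Σ_(k=1)^n t_k = s_(n+1) − s_(1) = (5**(n + 1)*(-n**2 - 6*n - 2)) − (-10), i.e. -5*5**n*n**2 - 30*5**n*n - 10*5**n + 10.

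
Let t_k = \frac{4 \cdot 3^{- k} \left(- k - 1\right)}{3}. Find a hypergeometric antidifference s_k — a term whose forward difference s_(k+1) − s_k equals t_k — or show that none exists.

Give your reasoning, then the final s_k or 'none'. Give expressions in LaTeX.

Compute t_(k+1)/t_k: get (k + 2)/(3*(k + 1)).
Factor: A=1/3; B=1; C=k + 1.
Need (1/3)·f(k+1) − (1)·f(k) = k + 1.
Degrees (0,0,1) ⇒ d ≤ 1.
Solving with deg f ≤ 1: f(k) = -3*(2*k + 3)/4.
Then R = B(k−1)f/C = -3*(2*k + 3)/(4*(k + 1)), so s_k = R(k)·t_k = (2*k + 3)/3**k.
s_(k+1) − s_k = 4*(-k - 1)/(3*3**k) = t_k.

s_k = 3^{- k} \left(2 k + 3\right)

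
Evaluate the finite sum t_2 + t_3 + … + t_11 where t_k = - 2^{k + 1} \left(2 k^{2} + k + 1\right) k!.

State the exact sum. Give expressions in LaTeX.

Σ = -43163792179184

The ratio is 2*(k + 1)*(k + 2*(k + 1)**2 + 2)/(2*k**2 + k + 1).
Normal form (A,B,C) = (2*k + 2, 1, k**2 + k/2 + 1/2).
Need (2*k + 2)·f(k+1) − (1)·f(k) = k**2 + k/2 + 1/2.
From deg A=1, deg B=0, deg C=2: d=1.
Coefficient equations give f(k) = (k - 1)/2.
Certificate R = B(k−1)f/C = (k - 1)/(2*k**2 + k + 1) gives s_k = -2**(k + 1)*(k - 1)*factorial(k).
Δs = -2**(k + 1)*(2*k**2 + k + 1)*factorial(k), as required.
Evaluate s at k=12 and k=2: -43163792179200 and -16; difference -43163792179184.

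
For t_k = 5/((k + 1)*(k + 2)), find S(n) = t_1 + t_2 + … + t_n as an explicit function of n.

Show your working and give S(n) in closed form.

S(n) = 5*n/(2*(n + 2))

The ratio is (k + 1)/(k + 3).
Factor: A=k + 1; B=k + 3; C=1.
Key eq: (k + 1)·f(k+1) = (k + 2)·f(k) + (1).
From deg A=1, deg B=1, deg C=0: d=1.
Solving with deg f ≤ 1: f(k) = k.
Then R = B(k−1)f/C = k*(k + 2), so s_k = R(k)·t_k = 5*k/(k + 1).
Check: Δs_k = 5/(k**2 + 3*k + 2). ✓
s_(n+1) = 5*(n + 1)/(n + 2) and s_(1) = 5/2, so S(n) = 5*n/(2*(n + 2)).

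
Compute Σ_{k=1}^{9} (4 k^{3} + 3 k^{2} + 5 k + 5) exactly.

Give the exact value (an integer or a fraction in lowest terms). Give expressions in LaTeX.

Σ = 9225

Step 1: r(k) = (4*k**3 + 15*k**2 + 23*k + 17)/(4*k**3 + 3*k**2 + 5*k + 5).
Take A(k)=1, B(k)=1, C(k)=k**3 + 3*k**2/4 + 5*k/4 + 5/4.
Solve (1)·f(k+1) − (1)·f(k) = k**3 + 3*k**2/4 + 5*k/4 + 5/4.
d = 4 from the (0,0,3) case.
Coefficient equations give f(k) = k*(k**3 - k**2 + 2*k + 3)/4.
Then R = B(k−1)f/C = k*(k**3 - k**2 + 2*k + 3)/(4*k**3 + 3*k**2 + 5*k + 5), so s_k = R(k)·t_k = k*(k**3 - k**2 + 2*k + 3).
Check: Δs_k = 4*k**3 + 3*k**2 + 5*k + 5. ✓
Σ_(k=1)^(9) t_k = s_(10) − s_(1) = 9230 − (5) = 9225.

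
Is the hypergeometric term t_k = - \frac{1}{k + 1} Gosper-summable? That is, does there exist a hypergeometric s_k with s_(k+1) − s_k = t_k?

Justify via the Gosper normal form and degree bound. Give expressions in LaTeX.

Compute t_(k+1)/t_k: get (k + 1)/(k + 2).
A = k + 1, B = k + 2, C = 1.
f must satisfy (k + 1)·f(k+1) − (k + 1)·f(k) = 1.
Degrees (1,1,0) ⇒ d ≤ 0.
f = c0 ⇒ A·f(k+1) − B(k−1)·f(k) − C = -1. The system {-1 = 0} is inconsistent; no antidifference.

No. Not Gosper-summable.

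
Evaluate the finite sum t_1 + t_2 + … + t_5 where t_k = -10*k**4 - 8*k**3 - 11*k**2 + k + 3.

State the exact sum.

Σ = -12165

r(k) = (10*k**4 + 48*k**3 + 95*k**2 + 85*k + 25)/(10*k**4 + 8*k**3 + 11*k**2 - k - 3) after simplifying.
Factor: A=1; B=1; C=k**4 + 4*k**3/5 + 11*k**2/10 - k/10 - 3/10.
Need (1)·f(k+1) − (1)·f(k) = k**4 + 4*k**3/5 + 11*k**2/10 - k/10 - 3/10.
d = 5 from the (0,0,4) case.
Solve for f: f(k) = k*(2*k**4 - 3*k**3 + 3*k**2 - 4*k - 1)/10 (degree 5 ≤ 5).
Then R = B(k−1)f/C = k*(2*k**4 - 3*k**3 + 3*k**2 - 4*k - 1)/(10*k**4 + 8*k**3 + 11*k**2 - k - 3), so s_k = R(k)·t_k = k*(-2*k**4 + 3*k**3 - 3*k**2 + 4*k + 1).
Verify: -10*k**4 - 8*k**3 - 11*k**2 + k + 3 matches t_k.
Sum = s_(6) − s_(1); s_(6) = -12162, s_(1) = 3 ⇒ -12165.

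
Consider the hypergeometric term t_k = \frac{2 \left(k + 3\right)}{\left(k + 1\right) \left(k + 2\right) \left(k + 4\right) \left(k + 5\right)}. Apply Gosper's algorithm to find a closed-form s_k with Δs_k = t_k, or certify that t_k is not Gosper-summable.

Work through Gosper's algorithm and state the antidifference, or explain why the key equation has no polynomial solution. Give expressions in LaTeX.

s_k = \frac{k \left(k + 5\right)}{4 \left(k^{2} + 5 k + 4\right)}

r(k) = (k + 1)*(k + 4)**2/((k + 3)**2*(k + 6)) after simplifying.
So A=k + 1 and B=k + 6, with C=k**2 + 6*k + 9.
Need (k + 1)·f(k+1) − (k + 5)·f(k) = k**2 + 6*k + 9.
deg f ≤ 4 (via 1,1,2).
Solve for f: f(k) = k*(k + 2)*(k + 3)*(k + 5)/8 (degree 4 ≤ 4).
Certificate R = B(k−1)f/C = k*(k + 2)*(k + 5)**2/(8*(k + 3)) gives s_k = k*(k + 5)/(4*(k**2 + 5*k + 4)).
Check: Δs_k = 2*(k + 3)/(k**4 + 12*k**3 + 49*k**2 + 78*k + 40). ✓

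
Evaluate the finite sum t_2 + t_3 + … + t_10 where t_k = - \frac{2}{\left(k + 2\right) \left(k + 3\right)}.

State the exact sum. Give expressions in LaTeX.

Σ = -9/26

t_(k+1)/t_k = (k + 2)/(k + 4).
Take A(k)=k + 2, B(k)=k + 4, C(k)=1.
Key eq: (k + 2)·f(k+1) = (k + 3)·f(k) + (1).
From deg A=1, deg B=1, deg C=0: d=1.
Match coefficients ⇒ f(k) = k/2.
So s_k = (B(k−1)f/C)·t_k = (k*(k + 3)/2)·t_k = -k/(k + 2).
Check: Δs_k = -2/(k**2 + 5*k + 6). ✓
Sum = s_(11) − s_(2); s_(11) = -11/13, s_(2) = -1/2 ⇒ -9/26.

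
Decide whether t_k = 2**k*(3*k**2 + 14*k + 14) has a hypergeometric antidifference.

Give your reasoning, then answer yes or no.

r(k) = 2*(3*k**2 + 20*k + 31)/(3*k**2 + 14*k + 14) after simplifying.
Normal form (A,B,C) = (2, 1, k**2 + 14*k/3 + 14/3).
Key eq: (2)·f(k+1) = (1)·f(k) + (k**2 + 14*k/3 + 14/3).
deg f ≤ 2 (via 0,0,2).
Solve for f: f(k) = (3*k**2 + 2*k + 4)/3 (degree 2 ≤ 2).
So s_k = (B(k−1)f/C)·t_k = ((3*k**2 + 2*k + 4)/(3*k**2 + 14*k + 14))·t_k = 2**k*(3*k**2 + 2*k + 4).
s_(k+1) − s_k = 2**k*(3*k**2 + 14*k + 14) = t_k.

Yes. s_k = 2**k*(3*k**2 + 2*k + 4).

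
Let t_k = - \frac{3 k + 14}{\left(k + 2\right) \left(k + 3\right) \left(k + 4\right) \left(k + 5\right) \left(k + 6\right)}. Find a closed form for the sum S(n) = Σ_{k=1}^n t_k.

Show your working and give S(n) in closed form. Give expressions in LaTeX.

S(n) = \frac{n \left(- n^{2} - 13 n - 54\right)}{72 \left(n^{3} + 13 n^{2} + 54 n + 72\right)}

The ratio is (k + 2)*(3*k + 17)/((k + 7)*(3*k + 14)).
Normal form (A,B,C) = (k + 2, k + 7, k + 14/3).
Solve (k + 2)·f(k+1) − (k + 6)·f(k) = k + 14/3.
deg f ≤ 4 (via 1,1,1).
Solving with deg f ≤ 4: f(k) = k*(k + 4)*(k**2 + 10*k + 31)/90.
Get s_k = R·t_k = k*(-k**2 - 10*k - 31)/(30*(k**3 + 10*k**2 + 31*k + 30)) with R(k) = B(k−1)f(k)/C(k) = k*(k + 4)*(k + 6)*(k**2 + 10*k + 31)/(30*(3*k + 14)).
s_(k+1) − s_k = (-3*k - 14)/(k**5 + 20*k**4 + 155*k**3 + 580*k**2 + 1044*k + 720) = t_k.
Telescope: S(n) = s_(n+1) − s_(1) = (-n**3 - 13*n**2 - 54*n - 42)/(30*(n**3 + 13*n**2 + 54*n + 72)) − (-7/360) = n*(-n**2 - 13*n - 54)/(72*(n**3 + 13*n**2 + 54*n + 72)).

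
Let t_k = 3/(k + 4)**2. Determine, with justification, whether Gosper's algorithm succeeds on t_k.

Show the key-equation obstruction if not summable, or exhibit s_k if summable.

No. Not Gosper-summable.

Step 1: r(k) = (k + 4)**2/(k + 5)**2.
Factor: A=k**2 + 8*k + 16; B=k**2 + 10*k + 25; C=1.
Need (k**2 + 8*k + 16)·f(k+1) − (k**2 + 8*k + 16)·f(k) = 1.
From deg A=2, deg B=2, deg C=0: d=0.
Put f(k) = c0: A·f(k+1) − B(k−1)·f(k) − C = -1; need -1 = 0 — inconsistent ⇒ no f, not summable.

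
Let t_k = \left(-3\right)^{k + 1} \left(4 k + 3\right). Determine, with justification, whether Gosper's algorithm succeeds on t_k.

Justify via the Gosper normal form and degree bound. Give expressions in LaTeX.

Yes. s_k = 3 \left(-3\right)^{k} k.

t_(k+1)/t_k = 3*(-4*k - 7)/(4*k + 3).
Gosper form: A/B · C(k+1)/C(k) with A=-3, B=1, C=k + 3/4.
f must satisfy (-3)·f(k+1) − (1)·f(k) = k + 3/4.
d = 1 from the (0,0,1) case.
Coefficient equations give f(k) = -k/4.
R(k) = B(k−1)·f(k)/C(k) = -k/(4*k + 3); s_k = R·t_k = 3*(-3)**k*k.
Verify: (-3)**(k + 1)*(4*k + 3) matches t_k.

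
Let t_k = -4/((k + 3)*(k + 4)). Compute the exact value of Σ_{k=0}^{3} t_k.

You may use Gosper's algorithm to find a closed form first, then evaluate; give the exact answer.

Step 1: r(k) = (k + 3)/(k + 5).
A = k + 3, B = k + 5, C = 1.
Set up (k + 3)·f(k+1) − (k + 4)·f(k) − (1) = 0.
From deg A=1, deg B=1, deg C=0: d=1.
Solving with deg f ≤ 1: f(k) = k/3.
So s_k = (B(k−1)f/C)·t_k = (k*(k + 4)/3)·t_k = -4*k/(3*k + 9).
Verify: -4/(k**2 + 7*k + 12) matches t_k.
Sum = s_(4) − s_(0); s_(4) = -16/21, s_(0) = 0 ⇒ -16/21.

Σ = -16/21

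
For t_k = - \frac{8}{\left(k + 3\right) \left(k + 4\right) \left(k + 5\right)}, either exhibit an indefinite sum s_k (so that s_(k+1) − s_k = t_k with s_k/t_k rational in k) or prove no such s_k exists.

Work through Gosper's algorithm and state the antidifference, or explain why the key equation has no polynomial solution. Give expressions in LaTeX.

t_(k+1)/t_k = (k + 3)/(k + 6).
Factor: A=k + 3; B=k + 6; C=1.
Key eq: (k + 3)·f(k+1) = (k + 5)·f(k) + (1).
d = 2 from the (1,1,0) case.
Match coefficients ⇒ f(k) = k*(k + 7)/24.
So s_k = (B(k−1)f/C)·t_k = (k*(k + 5)*(k + 7)/24)·t_k = k*(-k - 7)/(3*(k + 3)*(k + 4)).
Check: Δs_k = -8/(k**3 + 12*k**2 + 47*k + 60). ✓

s_k = \frac{k \left(- k - 7\right)}{3 \left(k + 3\right) \left(k + 4\right)}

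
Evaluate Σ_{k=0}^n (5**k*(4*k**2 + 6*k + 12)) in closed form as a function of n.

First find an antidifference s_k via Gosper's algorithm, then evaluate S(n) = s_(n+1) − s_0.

t_(k+1)/t_k = 5*(2*k**2 + 7*k + 11)/(2*k**2 + 3*k + 6).
Normal form (A,B,C) = (5, 1, k**2 + 3*k/2 + 3).
Need (5)·f(k+1) − (1)·f(k) = k**2 + 3*k/2 + 3.
From deg A=0, deg B=0, deg C=2: d=2.
Coefficient equations give f(k) = (k**2 - k + 3)/4.
Certificate R = B(k−1)f/C = (k**2 - k + 3)/(2*(2*k**2 + 3*k + 6)) gives s_k = 5**k*(k**2 - k + 3).
Verify: 5**k*(4*k**2 + 6*k + 12) matches t_k.
Evaluate: s_(n+1) = 5**(n + 1)*(n**2 + n + 3); subtract s_(0) = 3 ⇒ S(n) = 5*5**n*n**2 + 5*5**n*n + 15*5**n - 3.

S(n) = 5*5**n*n**2 + 5*5**n*n + 15*5**n - 3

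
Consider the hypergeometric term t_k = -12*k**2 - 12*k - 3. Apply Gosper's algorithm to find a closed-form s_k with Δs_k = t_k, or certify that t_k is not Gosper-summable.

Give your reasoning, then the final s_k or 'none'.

s_k = -4*k**3 + k

t_(k+1)/t_k = (4*k**2 + 12*k + 9)/(4*k**2 + 4*k + 1).
Gosper form: A/B · C(k+1)/C(k) with A=1, B=1, C=k**2 + k + 1/4.
Set up (1)·f(k+1) − (1)·f(k) − (k**2 + k + 1/4) = 0.
Degrees (0,0,2) ⇒ d ≤ 3.
Match coefficients ⇒ f(k) = k*(2*k - 1)*(2*k + 1)/12.
Certificate R = B(k−1)f/C = k*(2*k - 1)/(3*(2*k + 1)) gives s_k = -4*k**3 + k.
Check: Δs_k = -12*k**2 - 12*k - 3. ✓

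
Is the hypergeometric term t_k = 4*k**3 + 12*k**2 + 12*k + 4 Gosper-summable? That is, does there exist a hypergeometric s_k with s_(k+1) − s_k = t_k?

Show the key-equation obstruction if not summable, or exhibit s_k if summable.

Yes. s_k = k**2*(k**2 + 2*k + 1).

Step 1: r(k) = (k**3 + 6*k**2 + 12*k + 8)/(k**3 + 3*k**2 + 3*k + 1).
Normal form (A,B,C) = (1, 1, k**3 + 3*k**2 + 3*k + 1).
Need (1)·f(k+1) − (1)·f(k) = k**3 + 3*k**2 + 3*k + 1.
d = 4 from the (0,0,3) case.
Solve for f: f(k) = k**2*(k + 1)**2/4 (degree 4 ≤ 4).
R(k) = B(k−1)·f(k)/C(k) = k**2/(4*(k + 1)); s_k = R·t_k = k**2*(k**2 + 2*k + 1).
Verify: 4*k**3 + 12*k**2 + 12*k + 4 matches t_k.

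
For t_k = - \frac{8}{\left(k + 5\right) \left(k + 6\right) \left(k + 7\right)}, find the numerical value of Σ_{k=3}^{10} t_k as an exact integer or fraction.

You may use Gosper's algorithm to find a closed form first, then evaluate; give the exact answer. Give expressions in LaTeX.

t_(k+1)/t_k = (k + 5)/(k + 8).
Normal form (A,B,C) = (k + 5, k + 8, 1).
Solve (k + 5)·f(k+1) − (k + 7)·f(k) = 1.
deg f ≤ 2 (via 1,1,0).
Solving with deg f ≤ 2: f(k) = k*(k + 11)/60.
Certificate R = B(k−1)f/C = k*(k + 7)*(k + 11)/60 gives s_k = 2*k*(-k - 11)/(15*(k + 5)*(k + 6)).
Verify: -8/(k**3 + 18*k**2 + 107*k + 210) matches t_k.
Σ_(k=3)^(10) t_k = s_(11) − s_(3) = -121/1020 − (-7/90) = -25/612.

Σ = -25/612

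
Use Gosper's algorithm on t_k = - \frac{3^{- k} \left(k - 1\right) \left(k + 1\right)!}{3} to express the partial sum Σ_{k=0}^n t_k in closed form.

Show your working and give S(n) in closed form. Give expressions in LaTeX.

S(n) = 1 - \frac{3^{- n} \left(n + 2\right)!}{3}

The ratio is k*(k + 2)/(3*(k - 1)).
Gosper form: A/B · C(k+1)/C(k) with A=k/3 + 2/3, B=1, C=k - 1.
Solve (k/3 + 2/3)·f(k+1) − (1)·f(k) = k - 1.
d = 0 from the (1,0,1) case.
A polynomial solution: f(k) = 3.
So s_k = (B(k−1)f/C)·t_k = (3/(k - 1))·t_k = -factorial(k + 1)/3**k.
Verify: -(k - 1)*factorial(k + 1)/(3*3**k) matches t_k.
Telescope: S(n) = s_(n+1) − s_(0) = -3**(-n - 1)*factorial(n + 2) − (-1) = 1 - factorial(n + 2)/(3*3**n).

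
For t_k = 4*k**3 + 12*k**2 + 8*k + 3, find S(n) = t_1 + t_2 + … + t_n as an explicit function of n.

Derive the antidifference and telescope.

Step 1: r(k) = (4*k**3 + 24*k**2 + 44*k + 27)/(4*k**3 + 12*k**2 + 8*k + 3).
A = 1, B = 1, C = k**3 + 3*k**2 + 2*k + 3/4.
f must satisfy (1)·f(k+1) − (1)·f(k) = k**3 + 3*k**2 + 2*k + 3/4.
d = 4 from the (0,0,3) case.
Coefficient equations give f(k) = k*(k**3 + 2*k**2 - k + 1)/4.
So s_k = (B(k−1)f/C)·t_k = (k*(k**3 + 2*k**2 - k + 1)/(4*k**3 + 12*k**2 + 8*k + 3))·t_k = k*(k**3 + 2*k**2 - k + 1).
s_(k+1) − s_k = 4*k**3 + 12*k**2 + 8*k + 3 = t_k.
Σ_(k=1)^n t_k = s_(n+1) − s_(1) = (n**4 + 6*n**3 + 11*n**2 + 9*n + 3) − (3), i.e. n*(n**3 + 6*n**2 + 11*n + 9).

S(n) = n*(n**3 + 6*n**2 + 11*n + 9)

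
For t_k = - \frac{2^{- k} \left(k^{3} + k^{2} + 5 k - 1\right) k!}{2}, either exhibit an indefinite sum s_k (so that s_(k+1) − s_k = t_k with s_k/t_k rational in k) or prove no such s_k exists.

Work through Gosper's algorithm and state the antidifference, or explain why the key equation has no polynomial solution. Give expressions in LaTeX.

s_k = - 2^{- k} \left(k^{2} + 2\right) k!

The ratio is (k + 1)*(5*k + (k + 1)**3 + (k + 1)**2 + 4)/(2*(k**3 + k**2 + 5*k - 1)).
Factor: A=k/2 + 1/2; B=1; C=k**3 + k**2 + 5*k - 1.
Key eq: (k/2 + 1/2)·f(k+1) = (1)·f(k) + (k**3 + k**2 + 5*k - 1).
deg f ≤ 2 (via 1,0,3).
Match coefficients ⇒ f(k) = 2*(k**2 + 2).
Certificate R = B(k−1)f/C = 2*(k**2 + 2)/(k**3 + k**2 + 5*k - 1) gives s_k = -(k**2 + 2)*factorial(k)/2**k.
Δs = -(k**3 + k**2 + 5*k - 1)*factorial(k)/(2*2**k), as required.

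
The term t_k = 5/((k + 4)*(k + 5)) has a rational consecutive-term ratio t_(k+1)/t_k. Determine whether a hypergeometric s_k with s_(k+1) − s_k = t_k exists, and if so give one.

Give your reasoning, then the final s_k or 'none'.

r(k) = (k + 4)/(k + 6) after simplifying.
Factor: A=k + 4; B=k + 6; C=1.
Solve (k + 4)·f(k+1) − (k + 5)·f(k) = 1.
d = 1 from the (1,1,0) case.
Solving with deg f ≤ 1: f(k) = k/4.
Then R = B(k−1)f/C = k*(k + 5)/4, so s_k = R(k)·t_k = 5*k/(4*(k + 4)).
Check: Δs_k = 5/(k**2 + 9*k + 20). ✓

s_k = 5*k/(4*(k + 4))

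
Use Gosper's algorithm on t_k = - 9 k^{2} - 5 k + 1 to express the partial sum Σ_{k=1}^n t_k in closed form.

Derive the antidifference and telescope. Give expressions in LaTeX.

S(n) = n \left(- 3 n^{2} - 7 n - 3\right)

r(k) = (9*k**2 + 23*k + 13)/(9*k**2 + 5*k - 1) after simplifying.
A = 1, B = 1, C = k**2 + 5*k/9 - 1/9.
Key eq: (1)·f(k+1) = (1)·f(k) + (k**2 + 5*k/9 - 1/9).
Degrees (0,0,2) ⇒ d ≤ 3.
Coefficient equations give f(k) = k*(3*k**2 - 2*k - 2)/9.
Certificate R = B(k−1)f/C = k*(3*k**2 - 2*k - 2)/(9*k**2 + 5*k - 1) gives s_k = k*(-3*k**2 + 2*k + 2).
s_(k+1) − s_k = -9*k**2 - 5*k + 1 = t_k.
Σ_(k=1)^n t_k = s_(n+1) − s_(1) = (-3*n**3 - 7*n**2 - 3*n + 1) − (1), i.e. n*(-3*n**2 - 7*n - 3).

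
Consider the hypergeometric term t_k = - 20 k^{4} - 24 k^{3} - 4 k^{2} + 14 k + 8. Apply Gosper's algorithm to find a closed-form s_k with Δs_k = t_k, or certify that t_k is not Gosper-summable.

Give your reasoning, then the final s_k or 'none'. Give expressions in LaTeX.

s_k = k \left(- 4 k^{4} + 4 k^{3} + 4 k^{2} + 3 k + 1\right)

The ratio is (10*k**4 + 52*k**3 + 98*k**2 + 73*k + 13)/(10*k**4 + 12*k**3 + 2*k**2 - 7*k - 4).
Normal form (A,B,C) = (1, 1, k**4 + 6*k**3/5 + k**2/5 - 7*k/10 - 2/5).
Need (1)·f(k+1) − (1)·f(k) = k**4 + 6*k**3/5 + k**2/5 - 7*k/10 - 2/5.
deg f ≤ 5 (via 0,0,4).
A polynomial solution: f(k) = k*(4*k**4 - 4*k**3 - 4*k**2 - 3*k - 1)/20.
Get s_k = R·t_k = k*(-4*k**4 + 4*k**3 + 4*k**2 + 3*k + 1) with R(k) = B(k−1)f(k)/C(k) = k*(4*k**4 - 4*k**3 - 4*k**2 - 3*k - 1)/(2*(10*k**4 + 12*k**3 + 2*k**2 - 7*k - 4)).
Verify: -20*k**4 - 24*k**3 - 4*k**2 + 14*k + 8 matches t_k.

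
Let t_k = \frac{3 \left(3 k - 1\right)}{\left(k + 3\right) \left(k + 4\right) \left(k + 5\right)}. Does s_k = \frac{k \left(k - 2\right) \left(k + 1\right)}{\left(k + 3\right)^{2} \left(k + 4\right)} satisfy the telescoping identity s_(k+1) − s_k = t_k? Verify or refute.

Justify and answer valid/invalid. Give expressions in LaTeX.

Invalid: residual \frac{2 \left(k^{3} - 6 k^{2} - 34 k + 9\right)}{k^{5} + 19 k^{4} + 143 k^{3} + 533 k^{2} + 984 k + 720} ≠ 0.

s_(k+1) = (k - 1)*(k + 1)*(k + 2)/((k + 4)**2*(k + 5))
s_(k+1) − s_k = (11*k**3 + 48*k**2 + 19*k - 18)/(k**5 + 19*k**4 + 143*k**3 + 533*k**2 + 984*k + 720)
(s_(k+1) − s_k) − t_k = 2*(k**3 - 6*k**2 - 34*k + 9)/(k**5 + 19*k**4 + 143*k**3 + 533*k**2 + 984*k + 720)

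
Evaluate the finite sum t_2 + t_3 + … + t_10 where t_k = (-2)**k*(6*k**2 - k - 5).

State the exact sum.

The ratio is 2*k*(-6*k - 11)/(6*k**2 - k - 5).
Factor: A=-2; B=1; C=k**2 - k/6 - 5/6.
f must satisfy (-2)·f(k+1) − (1)·f(k) = k**2 - k/6 - 5/6.
From deg A=0, deg B=0, deg C=2: d=2.
Solve for f: f(k) = -(2*k**2 - 3*k - 1)/6 (degree 2 ≤ 2).
Then R = B(k−1)f/C = -(2*k**2 - 3*k - 1)/((k - 1)*(6*k + 5)), so s_k = R(k)·t_k = (-2)**k*(-2*k**2 + 3*k + 1).
Δs = (-2)**k*(6*k**2 - k - 5), as required.
Σ_(k=2)^(10) t_k = s_(11) − s_(2) = 425984 − (-4) = 425988.

Σ = 425988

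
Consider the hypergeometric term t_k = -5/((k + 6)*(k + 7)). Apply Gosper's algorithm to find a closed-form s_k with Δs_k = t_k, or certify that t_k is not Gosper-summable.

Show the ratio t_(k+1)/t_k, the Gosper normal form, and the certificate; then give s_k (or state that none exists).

s_k = -5*k/(6*k + 36)

Ratio r(k) = (k + 6)/(k + 8).
A = k + 6, B = k + 8, C = 1.
Need (k + 6)·f(k+1) − (k + 7)·f(k) = 1.
deg f ≤ 1 (via 1,1,0).
Coefficient equations give f(k) = k/6.
Get s_k = R·t_k = -5*k/(6*k + 36) with R(k) = B(k−1)f(k)/C(k) = k*(k + 7)/6.
Δs = -5/(k**2 + 13*k + 42), as required.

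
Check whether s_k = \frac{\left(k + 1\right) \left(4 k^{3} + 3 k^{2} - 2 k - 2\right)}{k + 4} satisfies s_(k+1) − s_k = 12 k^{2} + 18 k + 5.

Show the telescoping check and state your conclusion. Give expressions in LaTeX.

s_(k+1) = (4*k**4 + 23*k**3 + 46*k**2 + 35*k + 6)/(k + 5)
s_(k+1) − s_k = 2*(6*k**4 + 51*k**3 + 109*k**2 + 84*k + 17)/(k**2 + 9*k + 20)
(s_(k+1) − s_k) − t_k = 3*(-8*k**3 - 63*k**2 - 79*k - 22)/(k**2 + 9*k + 20)

Invalid: residual \frac{3 \left(- 8 k^{3} - 63 k^{2} - 79 k - 22\right)}{k^{2} + 9 k + 20} ≠ 0.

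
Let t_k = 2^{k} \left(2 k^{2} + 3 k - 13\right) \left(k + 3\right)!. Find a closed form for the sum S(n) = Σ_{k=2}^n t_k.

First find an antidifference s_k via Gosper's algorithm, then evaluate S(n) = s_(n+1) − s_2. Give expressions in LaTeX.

S(n) = 2 \cdot 2^{n} n \left(n + 4\right)! - 4 \cdot 2^{n} \left(n + 4\right)! + 480

t_(k+1)/t_k = 2*(2*k**3 + 15*k**2 + 20*k - 32)/(2*k**2 + 3*k - 13).
So A=2*k + 8 and B=1, with C=k**2 + 3*k/2 - 13/2.
Key eq: (2*k + 8)·f(k+1) = (1)·f(k) + (k**2 + 3*k/2 - 13/2).
Degrees (1,0,2) ⇒ d ≤ 1.
Match coefficients ⇒ f(k) = (k - 3)/2.
Certificate R = B(k−1)f/C = (k - 3)/(2*k**2 + 3*k - 13) gives s_k = 2**k*(k - 3)*factorial(k + 3).
Verify: 2**k*(2*k**2 + 3*k - 13)*factorial(k + 3) matches t_k.
Evaluate: s_(n+1) = 2**(n + 1)*(n - 2)*factorial(n + 4); subtract s_(2) = -480 ⇒ S(n) = 2*2**n*n*factorial(n + 4) - 4*2**n*factorial(n + 4) + 480.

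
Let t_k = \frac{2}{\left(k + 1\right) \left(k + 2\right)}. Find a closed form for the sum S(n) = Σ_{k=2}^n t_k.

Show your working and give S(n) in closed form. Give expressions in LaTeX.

S(n) = \frac{2 \left(n - 1\right)}{3 \left(n + 2\right)}

Ratio r(k) = (k + 1)/(k + 3).
So A=k + 1 and B=k + 3, with C=1.
Set up (k + 1)·f(k+1) − (k + 2)·f(k) − (1) = 0.
From deg A=1, deg B=1, deg C=0: d=1.
Match coefficients ⇒ f(k) = k.
Then R = B(k−1)f/C = k*(k + 2), so s_k = R(k)·t_k = 2*k/(k + 1).
Δs = 2/(k**2 + 3*k + 2), as required.
Evaluate: s_(n+1) = 2*(n + 1)/(n + 2); subtract s_(2) = 4/3 ⇒ S(n) = 2*(n - 1)/(3*(n + 2)).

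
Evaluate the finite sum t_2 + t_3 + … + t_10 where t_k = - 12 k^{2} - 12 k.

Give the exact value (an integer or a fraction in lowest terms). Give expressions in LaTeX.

The ratio is (k + 2)/k.
So A=1 and B=1, with C=k**2 + k.
Set up (1)·f(k+1) − (1)·f(k) − (k**2 + k) = 0.
d = 3 from the (0,0,2) case.
Coefficient equations give f(k) = k*(k - 1)*(k + 1)/3.
Get s_k = R·t_k = 4*k*(1 - k**2) with R(k) = B(k−1)f(k)/C(k) = (k - 1)/3.
Δs = 12*k*(-k - 1), as required.
Sum = s_(11) − s_(2); s_(11) = -5280, s_(2) = -24 ⇒ -5256.

Σ = -5256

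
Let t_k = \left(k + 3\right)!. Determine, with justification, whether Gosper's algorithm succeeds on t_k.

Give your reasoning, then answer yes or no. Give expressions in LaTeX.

No — negative degree bound, so no certificate f.

t_(k+1)/t_k = k + 4.
Factor: A=k + 4; B=1; C=1.
Need (k + 4)·f(k+1) − (1)·f(k) = 1.
From deg A=1, deg B=0, deg C=0: d=-1.
Bound -1 < 0, so the key equation has no polynomial solution.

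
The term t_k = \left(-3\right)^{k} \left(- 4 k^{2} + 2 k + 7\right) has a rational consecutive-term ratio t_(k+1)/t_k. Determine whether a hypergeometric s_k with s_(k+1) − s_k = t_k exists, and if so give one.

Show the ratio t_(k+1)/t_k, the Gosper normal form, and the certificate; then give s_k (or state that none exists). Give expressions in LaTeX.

Step 1: r(k) = 3*(-4*k**2 - 6*k + 5)/(4*k**2 - 2*k - 7).
Take A(k)=-3, B(k)=1, C(k)=k**2 - k/2 - 7/4.
Solve (-3)·f(k+1) − (1)·f(k) = k**2 - k/2 - 7/4.
Degrees (0,0,2) ⇒ d ≤ 2.
Coefficient equations give f(k) = -(k**2 - 2*k - 1)/4.
So s_k = (B(k−1)f/C)·t_k = (-(k**2 - 2*k - 1)/(4*k**2 - 2*k - 7))·t_k = (-3)**k*(k**2 - 2*k - 1).
Δs = (-3)**k*(-4*k**2 + 2*k + 7), as required.

s_k = \left(-3\right)^{k} \left(k^{2} - 2 k - 1\right)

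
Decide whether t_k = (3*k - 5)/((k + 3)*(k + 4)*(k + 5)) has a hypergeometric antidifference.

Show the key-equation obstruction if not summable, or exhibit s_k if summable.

Yes. s_k = k*(k - 11)/(6*(k + 3)*(k + 4)).

Compute t_(k+1)/t_k: get (k + 3)*(3*k - 2)/((k + 6)*(3*k - 5)).
Normal form (A,B,C) = (k + 3, k + 6, k - 5/3).
f must satisfy (k + 3)·f(k+1) − (k + 5)·f(k) = k - 5/3.
From deg A=1, deg B=1, deg C=1: d=2.
Coefficient equations give f(k) = k*(k - 11)/18.
So s_k = (B(k−1)f/C)·t_k = (k*(k - 11)*(k + 5)/(6*(3*k - 5)))·t_k = k*(k - 11)/(6*(k + 3)*(k + 4)).
Δs = (3*k - 5)/(k**3 + 12*k**2 + 47*k + 60), as required.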